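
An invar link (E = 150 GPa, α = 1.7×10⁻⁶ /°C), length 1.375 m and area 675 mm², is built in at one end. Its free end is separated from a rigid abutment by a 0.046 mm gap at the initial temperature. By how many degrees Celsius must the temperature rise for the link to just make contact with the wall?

ΔT ≈ 19.7 °C

Contact occurs when the free expansion equals the gap: αΔT L = 0.046 mm.
ΔT = 0.046 / (1.7×10⁻⁶ × 1375) = 19.68 °C.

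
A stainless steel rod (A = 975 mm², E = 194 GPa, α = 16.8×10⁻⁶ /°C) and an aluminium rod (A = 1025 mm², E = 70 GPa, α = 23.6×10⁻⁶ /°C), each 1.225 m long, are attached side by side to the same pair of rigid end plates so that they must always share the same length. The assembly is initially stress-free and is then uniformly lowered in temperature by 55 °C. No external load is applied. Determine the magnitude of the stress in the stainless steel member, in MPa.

Equilibrium of a rigid end plate with no external load gives equal and opposite internal forces ±P in the two members. Since α_{aluminium} > α_{stainless steel}, cooling drives the aluminium into tension and the stainless steel into compression.
Setting the final lengths equal and cancelling L: (α₁ − α₂)ΔT = P/(A₁E₁) + P/(A₂E₂).
|α₁ − α₂|·ΔT = 6.8×10⁻⁶ × 55 = 0.000374.
1/(A₁E₁) + 1/(A₂E₂) = 1/(975×194×10³) + 1/(1025×70×10³) = 1.922×10⁻⁸ N⁻¹.
So P = 0.000374 / 1.922×10⁻⁸ = 19.45 kN.
σ_{stainless steel} = P/A₁ = 19450/975 = 19.95 MPa, compressive.

σ ≈ 20 MPa (compressive)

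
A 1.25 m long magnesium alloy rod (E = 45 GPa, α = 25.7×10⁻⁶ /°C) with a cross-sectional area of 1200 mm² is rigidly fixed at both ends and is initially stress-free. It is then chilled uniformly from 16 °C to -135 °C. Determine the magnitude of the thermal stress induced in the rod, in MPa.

With length fixed, the mechanical strain must cancel the thermal strain αΔT = 25.7×10⁻⁶ × 151 = 3880.7×10⁻⁶.
Hence σ = E·αΔT = 45×10³ × 3880.7×10⁻⁶ = 174.6 MPa, tensile.

σ ≈ 175 MPa (tensile)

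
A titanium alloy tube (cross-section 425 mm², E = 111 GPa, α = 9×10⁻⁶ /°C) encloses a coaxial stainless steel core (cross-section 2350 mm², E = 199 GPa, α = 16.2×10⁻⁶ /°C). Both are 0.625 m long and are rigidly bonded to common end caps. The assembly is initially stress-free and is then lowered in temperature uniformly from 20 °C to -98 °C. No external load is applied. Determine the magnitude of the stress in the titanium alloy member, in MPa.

The stainless steel has the larger α, so on cooling it would change length more than the titanium alloy if both were free. The rigid plates force a common final length, so the stainless steel is put into tension and the titanium alloy into compression, with equal and opposite forces P (no external load).
Setting the final lengths equal and cancelling L: (α₁ − α₂)ΔT = P/(A₁E₁) + P/(A₂E₂).
|α₁ − α₂|·ΔT = 7.2×10⁻⁶ × 118 = 0.0008496.
1/(A₁E₁) + 1/(A₂E₂) = 1/(425×111×10³) + 1/(2350×199×10³) = 2.334×10⁻⁸ N⁻¹.
P = 0.0008496 / 2.334×10⁻⁸ = 36410 N = 36.41 kN.
σ_{titanium alloy} = P/A₁ = 36410/425 = 85.66 MPa, compressive.

σ ≈ 85.7 MPa (compressive)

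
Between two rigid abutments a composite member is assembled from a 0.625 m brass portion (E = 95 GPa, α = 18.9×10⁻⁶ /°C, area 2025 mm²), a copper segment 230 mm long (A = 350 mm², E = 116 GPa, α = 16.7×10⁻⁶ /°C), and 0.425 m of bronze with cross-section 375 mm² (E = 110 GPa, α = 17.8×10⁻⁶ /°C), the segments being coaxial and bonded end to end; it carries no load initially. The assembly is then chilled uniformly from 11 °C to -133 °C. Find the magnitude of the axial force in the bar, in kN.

P ≈ 174 kN (tensile)

If the supports were absent, the total length change would be Σ αᵢΔT Lᵢ = 18.9×10⁻⁶×144×625 + 16.7×10⁻⁶×144×230 + 17.8×10⁻⁶×144×425 = 3.343 mm.
The walls prevent any net length change, so an axial force P (same in every segment) develops. Compatibility: P · Σ Lᵢ/(AᵢEᵢ) = δ_free.
Σ Lᵢ/(AᵢEᵢ) = 625/(2025×95×10³) + 230/(350×116×10³) + 425/(375×110×10³) = 1.922×10⁻⁵ mm/N.
P = 3.343 / 1.922×10⁻⁵ = 174000 N = 174 kN, tensile.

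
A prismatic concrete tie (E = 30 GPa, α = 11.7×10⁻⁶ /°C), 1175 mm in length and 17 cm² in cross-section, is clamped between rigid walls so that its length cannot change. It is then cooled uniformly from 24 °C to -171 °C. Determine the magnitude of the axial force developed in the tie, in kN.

P ≈ 116 kN (tensile)

Full restraint means ε = 0, so the stress is σ = EαΔT = 30×10³ × 11.7×10⁻⁶ × 195 = 68.44 MPa.
Axial force P = σA = 68.44 × 1700 = 116400 N = 116.4 kN, tensile.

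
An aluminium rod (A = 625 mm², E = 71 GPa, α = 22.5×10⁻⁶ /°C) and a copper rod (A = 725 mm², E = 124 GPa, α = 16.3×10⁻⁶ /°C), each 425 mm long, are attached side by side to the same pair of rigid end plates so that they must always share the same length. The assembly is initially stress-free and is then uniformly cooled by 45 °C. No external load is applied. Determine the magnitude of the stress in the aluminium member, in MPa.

σ ≈ 13.3 MPa (tensile)

Equilibrium of a rigid end plate with no external load gives equal and opposite internal forces ±P in the two members. Since α_{aluminium} > α_{copper}, cooling drives the aluminium into tension and the copper into compression.
Setting the final lengths equal and cancelling L: (α₁ − α₂)ΔT = P/(A₁E₁) + P/(A₂E₂).
|α₁ − α₂|·ΔT = 6.2×10⁻⁶ × 45 = 0.000279.
1/(A₁E₁) + 1/(A₂E₂) = 1/(625×71×10³) + 1/(725×124×10³) = 3.366×10⁻⁸ N⁻¹.
So P = 0.000279 / 3.366×10⁻⁸ = 8.289 kN.
σ_{aluminium} = P/A₁ = 8289/625 = 13.26 MPa, tensile.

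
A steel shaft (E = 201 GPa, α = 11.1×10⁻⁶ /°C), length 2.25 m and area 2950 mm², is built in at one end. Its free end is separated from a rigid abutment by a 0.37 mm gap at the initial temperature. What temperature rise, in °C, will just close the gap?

Contact occurs when the free expansion equals the gap: αΔT L = 0.37 mm.
So ΔT = g/(αL) = 0.37/(11.1×10⁻⁶ × 2250) = 14.81 °C.

ΔT ≈ 14.8 °C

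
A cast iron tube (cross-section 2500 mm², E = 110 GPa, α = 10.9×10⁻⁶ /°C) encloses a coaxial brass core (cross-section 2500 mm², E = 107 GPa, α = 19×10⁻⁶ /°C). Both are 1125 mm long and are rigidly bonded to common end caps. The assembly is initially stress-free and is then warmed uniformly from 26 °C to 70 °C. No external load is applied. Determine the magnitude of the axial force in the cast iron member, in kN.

P ≈ 48.3 kN (tensile in the cast iron)

The brass has the larger α, so on heating it would change length more than the cast iron if both were free. The rigid plates force a common final length, so the brass is put into compression and the cast iron into tension, with equal and opposite forces P (no external load).
Compatibility of the two members (thermal + elastic change equal): (α₁ − α₂)ΔT = P·[1/(A₁E₁) + 1/(A₂E₂)].
|α₁ − α₂|·ΔT = 8.1×10⁻⁶ × 44 = 0.0003564.
1/(A₁E₁) + 1/(A₂E₂) = 1/(2500×110×10³) + 1/(2500×107×10³) = 7.375×10⁻⁹ N⁻¹.
P = 0.0003564 / 7.375×10⁻⁹ = 48330 N = 48.33 kN.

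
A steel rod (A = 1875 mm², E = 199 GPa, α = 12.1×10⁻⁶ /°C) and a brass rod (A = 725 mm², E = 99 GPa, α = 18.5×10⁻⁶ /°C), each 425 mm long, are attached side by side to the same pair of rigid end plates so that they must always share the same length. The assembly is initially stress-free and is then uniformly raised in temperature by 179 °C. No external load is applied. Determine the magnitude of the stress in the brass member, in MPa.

σ ≈ 95.1 MPa (compressive)

Both members must finish at the same length. With the larger α, the brass tends to over-expand; the plates restrain it, putting the brass in compression and the steel in tension. With no external load the two internal forces are equal and opposite, magnitude P.
Setting the final lengths equal and cancelling L: (α₁ − α₂)ΔT = P/(A₁E₁) + P/(A₂E₂).
|α₁ − α₂|·ΔT = 6.4×10⁻⁶ × 179 = 0.001146.
1/(A₁E₁) + 1/(A₂E₂) = 1/(1875×199×10³) + 1/(725×99×10³) = 1.661×10⁻⁸ N⁻¹.
So P = 0.001146 / 1.661×10⁻⁸ = 68.96 kN.
σ_{brass} = P/A₂ = 68960/725 = 95.12 MPa, compressive.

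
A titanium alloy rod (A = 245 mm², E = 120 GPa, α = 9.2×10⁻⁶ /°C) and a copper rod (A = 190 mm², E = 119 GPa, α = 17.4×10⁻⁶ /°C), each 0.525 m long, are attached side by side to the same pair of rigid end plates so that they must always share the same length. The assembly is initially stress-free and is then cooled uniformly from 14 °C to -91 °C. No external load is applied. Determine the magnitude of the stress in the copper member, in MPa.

σ ≈ 57.9 MPa (tensile)

Both members must finish at the same length. With the larger α, the copper tends to over-contract; the plates restrain it, putting the copper in tension and the titanium alloy in compression. With no external load the two internal forces are equal and opposite, magnitude P.
Equating the net (thermal + elastic) strains gives |α₁ − α₂|·ΔT = P·[1/(A₁E₁) + 1/(A₂E₂)].
|α₁ − α₂|·ΔT = 8.2×10⁻⁶ × 105 = 0.000861.
1/(A₁E₁) + 1/(A₂E₂) = 1/(245×120×10³) + 1/(190×119×10³) = 7.824×10⁻⁸ N⁻¹.
P = 0.000861 / 7.824×10⁻⁸ = 11000 N = 11 kN.
σ_{copper} = P/A₂ = 11000/190 = 57.92 MPa, tensile.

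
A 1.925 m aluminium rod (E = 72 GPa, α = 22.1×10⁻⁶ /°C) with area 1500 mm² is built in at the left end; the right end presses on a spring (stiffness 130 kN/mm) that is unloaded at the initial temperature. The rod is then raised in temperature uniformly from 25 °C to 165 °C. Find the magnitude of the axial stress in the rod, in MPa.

σ ≈ 156 MPa (compressive)

The unrestrained thermal change is αΔT L = 22.1×10⁻⁶ × 140 × 1925 = 5.956 mm.
Let P be the compressive force at the spring. The rod shortens elastically by PL/(AE) and the spring compresses by P/k; together these equal δ_free.
P [ L/(AE) + 1/k ] = δ_free → P [ 1925/(1500×72×10³) + 1/(130×10³) ] = 5.956.
P = 5.956 / 2.552×10⁻⁵ = 233400 N.
σ = P/A = 233400/1500 = 155.6 MPa.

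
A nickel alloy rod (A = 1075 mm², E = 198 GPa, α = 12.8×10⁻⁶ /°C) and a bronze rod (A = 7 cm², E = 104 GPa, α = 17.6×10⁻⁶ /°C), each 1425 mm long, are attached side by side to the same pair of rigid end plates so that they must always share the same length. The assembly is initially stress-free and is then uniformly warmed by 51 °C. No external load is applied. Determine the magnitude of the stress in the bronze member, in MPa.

Equilibrium of a rigid end plate with no external load gives equal and opposite internal forces ±P in the two members. Since α_{bronze} > α_{nickel alloy}, heating drives the bronze into compression and the nickel alloy into tension.
Setting the final lengths equal and cancelling L: (α₁ − α₂)ΔT = P/(A₁E₁) + P/(A₂E₂).
|α₁ − α₂|·ΔT = 4.8×10⁻⁶ × 51 = 0.0002448.
1/(A₁E₁) + 1/(A₂E₂) = 1/(1075×198×10³) + 1/(700×104×10³) = 1.843×10⁻⁸ N⁻¹.
So P = 0.0002448 / 1.843×10⁻⁸ = 13.28 kN.
σ_{bronze} = P/A₂ = 13280/700 = 18.97 MPa, compressive.

σ ≈ 19 MPa (compressive)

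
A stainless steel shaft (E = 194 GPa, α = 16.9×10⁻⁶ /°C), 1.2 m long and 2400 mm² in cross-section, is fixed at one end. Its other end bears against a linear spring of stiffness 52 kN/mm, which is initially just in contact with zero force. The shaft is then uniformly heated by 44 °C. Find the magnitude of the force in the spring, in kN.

The unrestrained thermal change is αΔT L = 16.9×10⁻⁶ × 44 × 1200 = 0.8923 mm.
With a force P in the spring, the elastic change of the shaft is PL/(AE) and that of the spring is P/k; compatibility requires their sum to equal δ_free.
So P = δ_free / [L/(AE) + 1/k] = 0.8923 / [ 1200/(2400×194×10³) + 1/(52×10³) ].
P = 0.8923 / 2.181×10⁻⁵ = 40920 N.

P ≈ 40.9 kN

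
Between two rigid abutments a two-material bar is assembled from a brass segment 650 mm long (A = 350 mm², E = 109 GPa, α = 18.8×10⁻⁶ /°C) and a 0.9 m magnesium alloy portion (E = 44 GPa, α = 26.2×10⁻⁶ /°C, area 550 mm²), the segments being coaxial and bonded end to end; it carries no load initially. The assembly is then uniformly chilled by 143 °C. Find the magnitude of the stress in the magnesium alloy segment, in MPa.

With the walls removed the bar would change length by δ_free = Σ αᵢΔT Lᵢ = 18.8×10⁻⁶×143×650 + 26.2×10⁻⁶×143×900 = 5.119 mm.
Since the ends are fixed, an axial force P builds up, equal in every segment, with P · Σ Lᵢ/(AᵢEᵢ) = δ_free.
The series flexibility is Σ Lᵢ/(AᵢEᵢ) = 650/(350×109×10³) + 900/(550×44×10³) = 5.423×10⁻⁵ mm/N.
So P = 5.119 / 5.423×10⁻⁵ = 94.4 kN, tensile.
σ_{magnesium alloy} = P / A = 94400 / 550 = 171.6 MPa.

σ ≈ 172 MPa (tensile)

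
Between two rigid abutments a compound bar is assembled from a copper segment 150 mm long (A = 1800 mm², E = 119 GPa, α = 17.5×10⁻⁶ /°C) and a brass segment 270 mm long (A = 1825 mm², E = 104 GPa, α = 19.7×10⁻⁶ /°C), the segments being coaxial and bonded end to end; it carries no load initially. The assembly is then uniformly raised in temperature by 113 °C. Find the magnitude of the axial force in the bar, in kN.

Free thermal expansion of the whole bar: Σ αᵢΔT Lᵢ = 17.5×10⁻⁶×113×150 + 19.7×10⁻⁶×113×270 = 0.8977 mm.
The rigid supports impose zero overall length change; the single axial force P common to all segments must satisfy P Σ Lᵢ/(AᵢEᵢ) = δ_free.
Σ Lᵢ/(AᵢEᵢ) = 150/(1800×119×10³) + 270/(1825×104×10³) = 2.123×10⁻⁶ mm/N.
So P = 0.8977 / 2.123×10⁻⁶ = 422.9 kN, compressive.

P ≈ 423 kN (compressive)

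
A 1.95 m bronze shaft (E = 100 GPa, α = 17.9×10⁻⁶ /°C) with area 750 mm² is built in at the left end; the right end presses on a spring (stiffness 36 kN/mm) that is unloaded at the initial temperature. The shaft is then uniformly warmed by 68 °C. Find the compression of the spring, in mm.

The unrestrained thermal change is αΔT L = 17.9×10⁻⁶ × 68 × 1950 = 2.374 mm.
Let P be the compressive force at the spring. The shaft shortens elastically by PL/(AE) and the spring compresses by P/k; together these equal δ_free.
So P = δ_free / [L/(AE) + 1/k] = 2.374 / [ 1950/(750×100×10³) + 1/(36×10³) ].
P = 2.374 / 5.378×10⁻⁵ = 44140 N.
Spring compression = P/k = 44140/(36×10³) = 1.226 mm.

δ ≈ 1.23 mm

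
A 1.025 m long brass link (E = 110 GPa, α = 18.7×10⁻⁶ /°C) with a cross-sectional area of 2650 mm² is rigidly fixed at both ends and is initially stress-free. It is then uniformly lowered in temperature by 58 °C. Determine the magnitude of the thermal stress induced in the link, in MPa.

σ ≈ 119 MPa (tensile)

With length fixed, the mechanical strain must cancel the thermal strain αΔT = 18.7×10⁻⁶ × 58 = 1084.6×10⁻⁶.
The stress required to suppress this strain is σ = Eε = 110×10³ × 1084.6×10⁻⁶ = 119.3 MPa, tensile since the link is trying to contract.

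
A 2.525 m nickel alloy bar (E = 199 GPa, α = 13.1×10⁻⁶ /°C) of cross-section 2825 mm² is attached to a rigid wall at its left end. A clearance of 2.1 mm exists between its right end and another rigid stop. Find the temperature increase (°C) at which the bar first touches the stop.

The gap closes when αΔT L = 2.1 mm, since the bar is still unstressed at that instant.
So ΔT = g/(αL) = 2.1/(13.1×10⁻⁶ × 2525) = 63.49 °C.

ΔT ≈ 63.5 °C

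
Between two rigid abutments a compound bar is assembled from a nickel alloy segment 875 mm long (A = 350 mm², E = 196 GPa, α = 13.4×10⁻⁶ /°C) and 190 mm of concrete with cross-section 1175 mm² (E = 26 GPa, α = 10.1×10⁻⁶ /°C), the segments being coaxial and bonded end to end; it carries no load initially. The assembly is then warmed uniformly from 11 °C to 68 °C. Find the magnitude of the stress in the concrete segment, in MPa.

If the supports were absent, the total length change would be Σ αᵢΔT Lᵢ = 13.4×10⁻⁶×57×875 + 10.1×10⁻⁶×57×190 = 0.7777 mm.
The rigid supports impose zero overall length change; the single axial force P common to all segments must satisfy P Σ Lᵢ/(AᵢEᵢ) = δ_free.
The series flexibility is Σ Lᵢ/(AᵢEᵢ) = 875/(350×196×10³) + 190/(1175×26×10³) = 1.897×10⁻⁵ mm/N.
So P = 0.7777 / 1.897×10⁻⁵ = 40.99 kN, compressive.
σ_{concrete} = P / A = 40990 / 1175 = 34.88 MPa.

σ ≈ 34.9 MPa (compressive)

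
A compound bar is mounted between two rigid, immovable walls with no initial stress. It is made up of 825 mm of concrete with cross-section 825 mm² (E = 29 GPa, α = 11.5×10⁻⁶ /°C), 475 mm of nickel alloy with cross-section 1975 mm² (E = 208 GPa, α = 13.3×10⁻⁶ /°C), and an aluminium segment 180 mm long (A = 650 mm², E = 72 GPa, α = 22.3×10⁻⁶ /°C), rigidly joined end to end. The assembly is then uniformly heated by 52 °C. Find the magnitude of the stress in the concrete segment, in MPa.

Free thermal expansion of the whole bar: Σ αᵢΔT Lᵢ = 11.5×10⁻⁶×52×825 + 13.3×10⁻⁶×52×475 + 22.3×10⁻⁶×52×180 = 1.031 mm.
The walls prevent any net length change, so an axial force P (same in every segment) develops. Compatibility: P · Σ Lᵢ/(AᵢEᵢ) = δ_free.
Σ Lᵢ/(AᵢEᵢ) = 825/(825×29×10³) + 475/(1975×208×10³) + 180/(650×72×10³) = 3.949×10⁻⁵ mm/N.
Hence P = δ_free / Σ(L/AE) = 1.031/3.949×10⁻⁵ = 26.1 kN (compressive).
σ_{concrete} = P / A = 26100 / 825 = 31.64 MPa.

σ ≈ 31.6 MPa (compressive)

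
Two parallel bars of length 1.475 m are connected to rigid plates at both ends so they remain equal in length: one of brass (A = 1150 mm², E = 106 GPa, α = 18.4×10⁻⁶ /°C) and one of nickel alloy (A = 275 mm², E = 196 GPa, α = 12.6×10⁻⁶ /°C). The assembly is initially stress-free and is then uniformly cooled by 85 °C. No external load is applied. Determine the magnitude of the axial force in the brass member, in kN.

The brass has the larger α, so on cooling it would change length more than the nickel alloy if both were free. The rigid plates force a common final length, so the brass is put into tension and the nickel alloy into compression, with equal and opposite forces P (no external load).
Compatibility of the two members (thermal + elastic change equal): (α₁ − α₂)ΔT = P·[1/(A₁E₁) + 1/(A₂E₂)].
|α₁ − α₂|·ΔT = 5.8×10⁻⁶ × 85 = 0.000493.
1/(A₁E₁) + 1/(A₂E₂) = 1/(1150×106×10³) + 1/(275×196×10³) = 2.676×10⁻⁸ N⁻¹.
So P = 0.000493 / 2.676×10⁻⁸ = 18.43 kN.

P ≈ 18.4 kN (tensile in the brass)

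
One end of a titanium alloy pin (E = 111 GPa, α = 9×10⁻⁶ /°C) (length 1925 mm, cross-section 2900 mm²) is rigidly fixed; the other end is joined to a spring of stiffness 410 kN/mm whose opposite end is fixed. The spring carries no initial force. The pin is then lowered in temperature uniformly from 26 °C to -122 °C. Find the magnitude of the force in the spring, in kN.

If the spring were absent the pin would shorten by αΔT L = 9×10⁻⁶ × 148 × 1925 = 2.564 mm.
Let P be the tensile force in the spring. The pin extends elastically by PL/(AE) and the spring stretches by P/k; together these equal δ_free.
P [ L/(AE) + 1/k ] = δ_free → P [ 1925/(2900×111×10³) + 1/(410×10³) ] = 2.564.
P = 2.564 / 8.419×10⁻⁶ = 304600 N.

P ≈ 305 kN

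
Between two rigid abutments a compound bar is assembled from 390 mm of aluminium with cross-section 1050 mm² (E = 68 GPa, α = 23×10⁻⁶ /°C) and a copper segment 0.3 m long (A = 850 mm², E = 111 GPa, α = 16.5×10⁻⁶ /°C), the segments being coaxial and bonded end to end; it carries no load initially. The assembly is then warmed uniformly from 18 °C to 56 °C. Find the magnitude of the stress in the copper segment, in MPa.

σ ≈ 72 MPa (compressive)

With the walls removed the bar would change length by δ_free = Σ αᵢΔT Lᵢ = 23×10⁻⁶×38×390 + 16.5×10⁻⁶×38×300 = 0.529 mm.
Since the ends are fixed, an axial force P builds up, equal in every segment, with P · Σ Lᵢ/(AᵢEᵢ) = δ_free.
Σ Lᵢ/(AᵢEᵢ) = 390/(1050×68×10³) + 300/(850×111×10³) = 8.642×10⁻⁶ mm/N.
Hence P = δ_free / Σ(L/AE) = 0.529/8.642×10⁻⁶ = 61.21 kN (compressive).
σ_{copper} = P / A = 61210 / 850 = 72.01 MPa.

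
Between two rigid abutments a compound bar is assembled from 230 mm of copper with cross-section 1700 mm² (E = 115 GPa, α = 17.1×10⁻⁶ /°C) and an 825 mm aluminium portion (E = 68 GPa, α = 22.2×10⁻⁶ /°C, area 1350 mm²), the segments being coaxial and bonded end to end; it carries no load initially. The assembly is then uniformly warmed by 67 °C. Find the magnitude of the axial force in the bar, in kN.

P ≈ 147 kN (compressive)

With the walls removed the bar would change length by δ_free = Σ αᵢΔT Lᵢ = 17.1×10⁻⁶×67×230 + 22.2×10⁻⁶×67×825 = 1.491 mm.
Since the ends are fixed, an axial force P builds up, equal in every segment, with P · Σ Lᵢ/(AᵢEᵢ) = δ_free.
The series flexibility is Σ Lᵢ/(AᵢEᵢ) = 230/(1700×115×10³) + 825/(1350×68×10³) = 1.016×10⁻⁵ mm/N.
So P = 1.491 / 1.016×10⁻⁵ = 146.7 kN, compressive.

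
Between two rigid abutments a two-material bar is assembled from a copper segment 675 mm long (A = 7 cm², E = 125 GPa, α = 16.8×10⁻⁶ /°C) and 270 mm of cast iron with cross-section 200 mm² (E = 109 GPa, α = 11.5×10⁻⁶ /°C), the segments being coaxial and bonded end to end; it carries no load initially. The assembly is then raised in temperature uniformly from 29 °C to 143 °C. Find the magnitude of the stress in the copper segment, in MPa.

Free thermal expansion of the whole bar: Σ αᵢΔT Lᵢ = 16.8×10⁻⁶×114×675 + 11.5×10⁻⁶×114×270 = 1.647 mm.
Since the ends are fixed, an axial force P builds up, equal in every segment, with P · Σ Lᵢ/(AᵢEᵢ) = δ_free.
The series flexibility is Σ Lᵢ/(AᵢEᵢ) = 675/(700×125×10³) + 270/(200×109×10³) = 2.01×10⁻⁵ mm/N.
Hence P = δ_free / Σ(L/AE) = 1.647/2.01×10⁻⁵ = 81.93 kN (compressive).
σ_{copper} = P / A = 81930 / 700 = 117 MPa.

σ ≈ 117 MPa (compressive)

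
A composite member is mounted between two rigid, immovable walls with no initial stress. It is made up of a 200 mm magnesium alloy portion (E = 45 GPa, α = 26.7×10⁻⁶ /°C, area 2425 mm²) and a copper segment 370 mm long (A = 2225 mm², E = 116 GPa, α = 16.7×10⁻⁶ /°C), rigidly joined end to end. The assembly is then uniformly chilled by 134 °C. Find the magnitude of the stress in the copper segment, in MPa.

Free thermal contraction of the whole bar: Σ αᵢΔT Lᵢ = 26.7×10⁻⁶×134×200 + 16.7×10⁻⁶×134×370 = 1.544 mm.
The rigid supports impose zero overall length change; the single axial force P common to all segments must satisfy P Σ Lᵢ/(AᵢEᵢ) = δ_free.
The series flexibility is Σ Lᵢ/(AᵢEᵢ) = 200/(2425×45×10³) + 370/(2225×116×10³) = 3.266×10⁻⁶ mm/N.
So P = 1.544 / 3.266×10⁻⁶ = 472.6 kN, tensile.
σ_{copper} = P / A = 472600 / 2225 = 212.4 MPa.

σ ≈ 212 MPa (tensile)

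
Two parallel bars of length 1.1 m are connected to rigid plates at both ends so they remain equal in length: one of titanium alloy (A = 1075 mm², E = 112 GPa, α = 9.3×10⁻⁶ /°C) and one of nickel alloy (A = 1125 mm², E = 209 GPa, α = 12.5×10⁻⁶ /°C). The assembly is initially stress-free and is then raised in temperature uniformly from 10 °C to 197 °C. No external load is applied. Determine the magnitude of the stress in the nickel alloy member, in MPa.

σ ≈ 42.4 MPa (compressive)

Both members must finish at the same length. With the larger α, the nickel alloy tends to over-expand; the plates restrain it, putting the nickel alloy in compression and the titanium alloy in tension. With no external load the two internal forces are equal and opposite, magnitude P.
Setting the final lengths equal and cancelling L: (α₁ − α₂)ΔT = P/(A₁E₁) + P/(A₂E₂).
|α₁ − α₂|·ΔT = 3.2×10⁻⁶ × 187 = 0.0005984.
1/(A₁E₁) + 1/(A₂E₂) = 1/(1075×112×10³) + 1/(1125×209×10³) = 1.256×10⁻⁸ N⁻¹.
So P = 0.0005984 / 1.256×10⁻⁸ = 47.65 kN.
σ_{nickel alloy} = P/A₂ = 47650/1125 = 42.35 MPa, compressive.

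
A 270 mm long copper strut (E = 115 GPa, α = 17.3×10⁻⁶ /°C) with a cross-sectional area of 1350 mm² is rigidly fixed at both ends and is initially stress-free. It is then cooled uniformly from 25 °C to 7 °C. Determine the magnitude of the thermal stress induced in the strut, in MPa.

σ ≈ 35.8 MPa (tensile)

Because both ends are immovable the net strain is zero, and the suppressed thermal strain is αΔT = 17.3×10⁻⁶ × 18 = 311.4×10⁻⁶.
σ = EαΔT = 115×10³ × 17.3×10⁻⁶ × 18 = 35.81 MPa (tensile; the strut is trying to contract).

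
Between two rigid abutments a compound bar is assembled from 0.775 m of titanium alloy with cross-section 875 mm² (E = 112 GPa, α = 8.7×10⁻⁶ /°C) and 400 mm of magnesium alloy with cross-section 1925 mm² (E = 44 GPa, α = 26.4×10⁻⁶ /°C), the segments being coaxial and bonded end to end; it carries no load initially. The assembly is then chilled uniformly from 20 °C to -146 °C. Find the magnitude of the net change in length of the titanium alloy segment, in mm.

If the supports were absent, the total length change would be Σ αᵢΔT Lᵢ = 8.7×10⁻⁶×166×775 + 26.4×10⁻⁶×166×400 = 2.872 mm.
Since the ends are fixed, an axial force P builds up, equal in every segment, with P · Σ Lᵢ/(AᵢEᵢ) = δ_free.
Σ Lᵢ/(AᵢEᵢ) = 775/(875×112×10³) + 400/(1925×44×10³) = 1.263×10⁻⁵ mm/N.
Hence P = δ_free / Σ(L/AE) = 2.872/1.263×10⁻⁵ = 227.4 kN (tensile).
For the titanium alloy segment, free thermal change = 8.7×10⁻⁶×166×775 = 1.119 mm and elastic change from P = 227400×775/(875×112×10³) = 1.798 mm; these oppose, so the net change is 0.679 mm (segment lengthens).

|ΔL| ≈ 0.679 mm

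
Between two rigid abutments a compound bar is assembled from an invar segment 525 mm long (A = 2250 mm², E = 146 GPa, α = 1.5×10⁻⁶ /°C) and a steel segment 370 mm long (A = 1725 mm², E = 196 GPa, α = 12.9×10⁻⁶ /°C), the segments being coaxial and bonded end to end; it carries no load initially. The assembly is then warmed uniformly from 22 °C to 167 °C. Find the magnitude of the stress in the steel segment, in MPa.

σ ≈ 174 MPa (compressive)

If the supports were absent, the total length change would be Σ αᵢΔT Lᵢ = 1.5×10⁻⁶×145×525 + 12.9×10⁻⁶×145×370 = 0.8063 mm.
Since the ends are fixed, an axial force P builds up, equal in every segment, with P · Σ Lᵢ/(AᵢEᵢ) = δ_free.
Σ Lᵢ/(AᵢEᵢ) = 525/(2250×146×10³) + 370/(1725×196×10³) = 2.693×10⁻⁶ mm/N.
Hence P = δ_free / Σ(L/AE) = 0.8063/2.693×10⁻⁶ = 299.4 kN (compressive).
σ_{steel} = P / A = 299400 / 1725 = 173.6 MPa.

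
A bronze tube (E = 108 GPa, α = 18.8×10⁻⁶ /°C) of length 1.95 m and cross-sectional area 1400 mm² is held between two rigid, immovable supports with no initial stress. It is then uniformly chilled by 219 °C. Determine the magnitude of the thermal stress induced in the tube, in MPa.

σ ≈ 445 MPa (tensile)

Because both ends are immovable the net strain is zero, and the suppressed thermal strain is αΔT = 18.8×10⁻⁶ × 219 = 4117.2×10⁻⁶.
The stress required to suppress this strain is σ = Eε = 108×10³ × 4117.2×10⁻⁶ = 444.7 MPa, tensile since the tube is trying to contract.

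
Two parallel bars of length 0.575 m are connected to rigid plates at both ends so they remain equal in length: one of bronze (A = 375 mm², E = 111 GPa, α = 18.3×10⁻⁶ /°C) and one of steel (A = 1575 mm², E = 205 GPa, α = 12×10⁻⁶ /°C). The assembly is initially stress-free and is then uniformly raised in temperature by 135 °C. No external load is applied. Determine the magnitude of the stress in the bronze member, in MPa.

The bronze has the larger α, so on heating it would change length more than the steel if both were free. The rigid plates force a common final length, so the bronze is put into compression and the steel into tension, with equal and opposite forces P (no external load).
Equating the net (thermal + elastic) strains gives |α₁ − α₂|·ΔT = P·[1/(A₁E₁) + 1/(A₂E₂)].
|α₁ − α₂|·ΔT = 6.3×10⁻⁶ × 135 = 0.0008505.
1/(A₁E₁) + 1/(A₂E₂) = 1/(375×111×10³) + 1/(1575×205×10³) = 2.712×10⁻⁸ N⁻¹.
P = 0.0008505 / 2.712×10⁻⁸ = 31360 N = 31.36 kN.
σ_{bronze} = P/A₁ = 31360/375 = 83.62 MPa, compressive.

σ ≈ 83.6 MPa (compressive)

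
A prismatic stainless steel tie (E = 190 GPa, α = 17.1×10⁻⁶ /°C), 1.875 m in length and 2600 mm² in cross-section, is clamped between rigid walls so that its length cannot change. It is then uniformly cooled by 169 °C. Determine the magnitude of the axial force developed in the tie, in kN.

The ends cannot move, so σ = EαΔT = 190×10³ × 17.1×10⁻⁶ × 169 = 549.1 MPa.
Axial force P = σA = 549.1 × 2600 = 1.428×10⁶ N = 1428 kN, tensile.

P ≈ 1430 kN (tensile)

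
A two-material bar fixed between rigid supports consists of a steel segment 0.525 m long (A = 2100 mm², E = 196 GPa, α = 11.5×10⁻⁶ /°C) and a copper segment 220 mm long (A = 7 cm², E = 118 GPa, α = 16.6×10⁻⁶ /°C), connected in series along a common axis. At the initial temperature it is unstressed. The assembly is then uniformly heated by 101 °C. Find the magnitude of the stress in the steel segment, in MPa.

σ ≈ 118 MPa (compressive)

Free thermal expansion of the whole bar: Σ αᵢΔT Lᵢ = 11.5×10⁻⁶×101×525 + 16.6×10⁻⁶×101×220 = 0.9786 mm.
Since the ends are fixed, an axial force P builds up, equal in every segment, with P · Σ Lᵢ/(AᵢEᵢ) = δ_free.
The series flexibility is Σ Lᵢ/(AᵢEᵢ) = 525/(2100×196×10³) + 220/(700×118×10³) = 3.939×10⁻⁶ mm/N.
P = 0.9786 / 3.939×10⁻⁶ = 248500 N = 248.5 kN, compressive.
σ_{steel} = P / A = 248500 / 2100 = 118.3 MPa.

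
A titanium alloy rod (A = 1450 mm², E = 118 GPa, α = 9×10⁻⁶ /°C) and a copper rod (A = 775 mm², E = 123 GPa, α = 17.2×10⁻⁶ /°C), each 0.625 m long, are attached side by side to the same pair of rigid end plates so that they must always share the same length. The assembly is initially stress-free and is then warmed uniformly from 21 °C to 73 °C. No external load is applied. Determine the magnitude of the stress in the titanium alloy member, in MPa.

The copper has the larger α, so on heating it would change length more than the titanium alloy if both were free. The rigid plates force a common final length, so the copper is put into compression and the titanium alloy into tension, with equal and opposite forces P (no external load).
Setting the final lengths equal and cancelling L: (α₁ − α₂)ΔT = P/(A₁E₁) + P/(A₂E₂).
|α₁ − α₂|·ΔT = 8.2×10⁻⁶ × 52 = 0.0004264.
1/(A₁E₁) + 1/(A₂E₂) = 1/(1450×118×10³) + 1/(775×123×10³) = 1.633×10⁻⁸ N⁻¹.
So P = 0.0004264 / 1.633×10⁻⁸ = 26.1 kN.
σ_{titanium alloy} = P/A₁ = 26100/1450 = 18 MPa, tensile.

σ ≈ 18 MPa (tensile)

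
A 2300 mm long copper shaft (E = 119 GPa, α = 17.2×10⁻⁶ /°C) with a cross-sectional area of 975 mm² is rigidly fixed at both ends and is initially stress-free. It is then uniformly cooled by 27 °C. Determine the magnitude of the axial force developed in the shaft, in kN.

P ≈ 53.9 kN (tensile)

The ends cannot move, so σ = EαΔT = 119×10³ × 17.2×10⁻⁶ × 27 = 55.26 MPa.
Axial force P = σA = 55.26 × 975 = 53880 N = 53.88 kN, tensile.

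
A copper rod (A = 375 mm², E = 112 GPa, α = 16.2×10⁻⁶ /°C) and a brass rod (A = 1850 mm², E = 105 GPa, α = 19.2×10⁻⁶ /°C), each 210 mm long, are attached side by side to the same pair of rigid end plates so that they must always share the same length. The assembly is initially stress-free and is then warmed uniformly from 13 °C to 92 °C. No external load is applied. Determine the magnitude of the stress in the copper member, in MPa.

σ ≈ 21.8 MPa (tensile)

The brass has the larger α, so on heating it would change length more than the copper if both were free. The rigid plates force a common final length, so the brass is put into compression and the copper into tension, with equal and opposite forces P (no external load).
Equating the net (thermal + elastic) strains gives |α₁ − α₂|·ΔT = P·[1/(A₁E₁) + 1/(A₂E₂)].
|α₁ − α₂|·ΔT = 3×10⁻⁶ × 79 = 0.000237.
1/(A₁E₁) + 1/(A₂E₂) = 1/(375×112×10³) + 1/(1850×105×10³) = 2.896×10⁻⁸ N⁻¹.
P = 0.000237 / 2.896×10⁻⁸ = 8184 N = 8.184 kN.
σ_{copper} = P/A₁ = 8184/375 = 21.83 MPa, tensile.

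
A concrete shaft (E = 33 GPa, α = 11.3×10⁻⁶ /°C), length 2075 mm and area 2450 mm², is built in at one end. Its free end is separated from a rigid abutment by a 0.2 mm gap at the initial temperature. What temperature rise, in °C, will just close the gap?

Contact occurs when the free expansion equals the gap: αΔT L = 0.2 mm.
So ΔT = g/(αL) = 0.2/(11.3×10⁻⁶ × 2075) = 8.53 °C.

ΔT ≈ 8.53 °C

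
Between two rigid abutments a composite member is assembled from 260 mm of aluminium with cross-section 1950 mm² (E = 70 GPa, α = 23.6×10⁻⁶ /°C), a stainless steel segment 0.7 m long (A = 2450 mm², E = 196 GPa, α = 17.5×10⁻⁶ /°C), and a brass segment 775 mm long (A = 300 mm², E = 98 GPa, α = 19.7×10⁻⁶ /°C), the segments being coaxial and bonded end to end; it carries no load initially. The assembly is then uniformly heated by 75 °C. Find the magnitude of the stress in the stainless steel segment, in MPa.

If the supports were absent, the total length change would be Σ αᵢΔT Lᵢ = 23.6×10⁻⁶×75×260 + 17.5×10⁻⁶×75×700 + 19.7×10⁻⁶×75×775 = 2.524 mm.
The rigid supports impose zero overall length change; the single axial force P common to all segments must satisfy P Σ Lᵢ/(AᵢEᵢ) = δ_free.
Σ Lᵢ/(AᵢEᵢ) = 260/(1950×70×10³) + 700/(2450×196×10³) + 775/(300×98×10³) = 2.972×10⁻⁵ mm/N.
P = 2.524 / 2.972×10⁻⁵ = 84920 N = 84.92 kN, compressive.
σ_{stainless steel} = P / A = 84920 / 2450 = 34.66 MPa.

σ ≈ 34.7 MPa (compressive)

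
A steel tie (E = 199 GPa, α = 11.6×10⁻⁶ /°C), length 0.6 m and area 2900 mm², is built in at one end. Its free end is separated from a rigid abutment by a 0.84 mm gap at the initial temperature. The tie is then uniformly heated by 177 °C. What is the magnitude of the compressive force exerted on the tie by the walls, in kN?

If the wall were absent the tie would grow by αΔT L = 11.6×10⁻⁶ × 177 × 600 = 1.232 mm.
The gap closes (δ_free > 0.84 mm) and the wall then resists a further 1.232 − 0.84 = 0.3919 mm of expansion.
That suppressed elongation corresponds to σ = E·Δ/L = 199×10³ × 0.3919/600 = 130 MPa.
Force on the wall = σA = 130 × 2900 mm² = 377 kN.

P ≈ 377 kN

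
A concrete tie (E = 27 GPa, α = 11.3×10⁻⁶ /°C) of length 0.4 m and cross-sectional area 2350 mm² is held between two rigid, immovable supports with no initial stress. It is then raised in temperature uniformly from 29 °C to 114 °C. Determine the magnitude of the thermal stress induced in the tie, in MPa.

σ ≈ 25.9 MPa (compressive)

Because both ends are immovable the net strain is zero, and the suppressed thermal strain is αΔT = 11.3×10⁻⁶ × 85 = 960.5×10⁻⁶.
Hence σ = E·αΔT = 27×10³ × 960.5×10⁻⁶ = 25.93 MPa, compressive.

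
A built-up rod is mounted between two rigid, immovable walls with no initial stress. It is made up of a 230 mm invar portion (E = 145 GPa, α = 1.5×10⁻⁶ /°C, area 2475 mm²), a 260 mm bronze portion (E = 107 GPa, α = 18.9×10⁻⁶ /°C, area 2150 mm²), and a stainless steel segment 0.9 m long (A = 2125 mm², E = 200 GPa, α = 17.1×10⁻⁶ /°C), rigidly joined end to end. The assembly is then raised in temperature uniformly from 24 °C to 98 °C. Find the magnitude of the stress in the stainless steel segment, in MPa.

With the walls removed the bar would change length by δ_free = Σ αᵢΔT Lᵢ = 1.5×10⁻⁶×74×230 + 18.9×10⁻⁶×74×260 + 17.1×10⁻⁶×74×900 = 1.528 mm.
The walls prevent any net length change, so an axial force P (same in every segment) develops. Compatibility: P · Σ Lᵢ/(AᵢEᵢ) = δ_free.
Σ Lᵢ/(AᵢEᵢ) = 230/(2475×145×10³) + 260/(2150×107×10³) + 900/(2125×200×10³) = 3.889×10⁻⁶ mm/N.
So P = 1.528 / 3.889×10⁻⁶ = 392.9 kN, compressive.
σ_{stainless steel} = P / A = 392900 / 2125 = 184.9 MPa.

σ ≈ 185 MPa (compressive)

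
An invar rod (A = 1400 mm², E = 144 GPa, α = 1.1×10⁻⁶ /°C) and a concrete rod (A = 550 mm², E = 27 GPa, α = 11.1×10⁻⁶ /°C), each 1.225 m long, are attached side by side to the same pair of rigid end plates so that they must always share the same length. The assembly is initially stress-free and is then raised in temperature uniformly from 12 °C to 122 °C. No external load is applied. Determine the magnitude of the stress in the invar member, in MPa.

σ ≈ 10.9 MPa (tensile)

Both members must finish at the same length. With the larger α, the concrete tends to over-expand; the plates restrain it, putting the concrete in compression and the invar in tension. With no external load the two internal forces are equal and opposite, magnitude P.
Setting the final lengths equal and cancelling L: (α₁ − α₂)ΔT = P/(A₁E₁) + P/(A₂E₂).
|α₁ − α₂|·ΔT = 10×10⁻⁶ × 110 = 0.0011.
1/(A₁E₁) + 1/(A₂E₂) = 1/(1400×144×10³) + 1/(550×27×10³) = 7.23×10⁻⁸ N⁻¹.
P = 0.0011 / 7.23×10⁻⁸ = 15210 N = 15.21 kN.
σ_{invar} = P/A₁ = 15210/1400 = 10.87 MPa, tensile.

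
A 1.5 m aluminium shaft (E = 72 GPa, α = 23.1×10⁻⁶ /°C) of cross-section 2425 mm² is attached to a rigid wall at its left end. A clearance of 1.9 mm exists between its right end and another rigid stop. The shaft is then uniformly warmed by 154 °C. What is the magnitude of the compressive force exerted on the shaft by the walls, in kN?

Unrestrained expansion: δ_free = αΔT L = 23.1×10⁻⁶ × 154 × 1500 = 5.336 mm.
The gap closes (δ_free > 1.9 mm) and the wall then resists a further 5.336 − 1.9 = 3.436 mm of expansion.
That suppressed elongation corresponds to σ = E·Δ/L = 72×10³ × 3.436/1500 = 164.9 MPa.
P = σA = 164.9 × 2425 = 400 kN.

P ≈ 400 kN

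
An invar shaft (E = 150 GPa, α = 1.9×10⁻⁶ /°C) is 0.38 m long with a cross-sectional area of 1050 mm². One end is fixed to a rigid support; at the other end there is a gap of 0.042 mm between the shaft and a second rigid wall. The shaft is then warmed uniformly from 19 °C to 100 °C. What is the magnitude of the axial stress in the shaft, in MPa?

If the wall were absent the shaft would grow by αΔT L = 1.9×10⁻⁶ × 81 × 380 = 0.05848 mm.
This exceeds the 0.042 mm gap, so the wall pushes back. The portion of expansion that must be recovered elastically is δ_free − gap = 0.05848 − 0.042 = 0.01648 mm.
Compatibility: PL/(AE) = 0.01648 mm, so σ = P/A = E × (0.01648/380) = 6.506 MPa.

σ ≈ 6.51 MPa (compressive)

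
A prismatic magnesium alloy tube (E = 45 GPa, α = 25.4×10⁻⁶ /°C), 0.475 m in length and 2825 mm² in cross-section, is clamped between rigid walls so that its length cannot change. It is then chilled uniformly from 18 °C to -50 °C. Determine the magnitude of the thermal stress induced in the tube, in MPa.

The supports are rigid, so the total axial strain is zero. The restrained thermal strain is ε = αΔT = 25.4×10⁻⁶ × 68 = 1727.2×10⁻⁶.
The stress required to suppress this strain is σ = Eε = 45×10³ × 1727.2×10⁻⁶ = 77.72 MPa, tensile since the tube is trying to contract.

σ ≈ 77.7 MPa (tensile)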